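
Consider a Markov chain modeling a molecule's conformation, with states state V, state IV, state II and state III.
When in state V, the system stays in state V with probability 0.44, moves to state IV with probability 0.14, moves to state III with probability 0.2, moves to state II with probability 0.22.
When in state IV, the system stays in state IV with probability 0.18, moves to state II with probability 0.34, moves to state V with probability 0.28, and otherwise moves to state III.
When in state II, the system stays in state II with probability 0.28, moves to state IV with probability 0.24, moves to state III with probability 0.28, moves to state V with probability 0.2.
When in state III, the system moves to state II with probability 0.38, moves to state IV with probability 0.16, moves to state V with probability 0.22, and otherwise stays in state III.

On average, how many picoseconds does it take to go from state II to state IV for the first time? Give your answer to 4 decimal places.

Let t(s) be the expected number of picoseconds to first reach state IV from state s, with t(state IV) = 0. Conditioning on the first picosecond:
t(state V) = 1 + 0.44·t(state V) + 0.22·t(state II) + 0.2·t(state III)
t(state II) = 1 + 0.2·t(state V) + 0.28·t(state II) + 0.28·t(state III)
t(state III) = 1 + 0.22·t(state V) + 0.38·t(state II) + 0.24·t(state III)
Solving: t(state V) = 5.8153, t(state II) = 5.1773, t(state III) = 5.5878.
Expected picoseconds from state II to state IV: 5.1773.

5.1773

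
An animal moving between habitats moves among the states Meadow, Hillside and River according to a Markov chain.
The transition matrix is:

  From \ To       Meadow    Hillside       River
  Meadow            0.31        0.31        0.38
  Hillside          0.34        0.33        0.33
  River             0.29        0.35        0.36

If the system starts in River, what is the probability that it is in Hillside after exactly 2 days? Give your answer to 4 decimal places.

Sum over the intermediate state after 1 day:
P = P(River→Meadow)·P(Meadow→Hillside) + P(River→Hillside)·P(Hillside→Hillside) + P(River→River)·P(River→Hillside)
  = 0.29×0.31 + 0.35×0.33 + 0.36×0.35
  = 0.0899 + 0.1155 + 0.1260 = 0.3314

0.3314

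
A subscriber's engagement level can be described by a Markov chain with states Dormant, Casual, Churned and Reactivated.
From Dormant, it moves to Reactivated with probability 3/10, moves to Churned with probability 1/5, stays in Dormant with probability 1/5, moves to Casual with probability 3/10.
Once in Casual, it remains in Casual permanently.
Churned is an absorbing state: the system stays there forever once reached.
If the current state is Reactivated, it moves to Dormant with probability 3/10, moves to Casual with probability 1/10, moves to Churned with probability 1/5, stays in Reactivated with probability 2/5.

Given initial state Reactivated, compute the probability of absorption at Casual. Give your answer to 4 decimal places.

0.4359

Let h(s) be the probability of absorption at Casual starting from transient state s. Then h(Casual) = 1 and h(Churned) = 0. By first-step analysis:
h(Dormant) = 0.2·h(Dormant) + 0.3·1 + 0.2·0 + 0.3·h(Reactivated)
h(Reactivated) = 0.3·h(Dormant) + 0.1·1 + 0.2·0 + 0.4·h(Reactivated)
Solving: h(Dormant) = 0.5385, h(Reactivated) = 0.4359.
Starting from Reactivated, the probability is 0.4359.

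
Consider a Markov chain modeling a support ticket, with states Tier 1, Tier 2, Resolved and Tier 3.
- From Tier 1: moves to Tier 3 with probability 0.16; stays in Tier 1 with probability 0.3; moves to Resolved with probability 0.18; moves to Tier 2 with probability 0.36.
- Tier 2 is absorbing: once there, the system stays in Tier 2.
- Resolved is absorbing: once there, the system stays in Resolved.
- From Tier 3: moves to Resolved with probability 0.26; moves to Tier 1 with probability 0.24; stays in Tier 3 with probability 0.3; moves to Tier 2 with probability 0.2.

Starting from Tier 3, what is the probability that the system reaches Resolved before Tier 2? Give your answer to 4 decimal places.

Let h(s) be the probability of absorption at Resolved starting from transient state s. Then h(Resolved) = 1 and h(Tier 2) = 0. By first-step analysis:
h(Tier 1) = 0.3·h(Tier 1) + 0.36·0 + 0.18·1 + 0.16·h(Tier 3)
h(Tier 3) = 0.24·h(Tier 1) + 0.2·0 + 0.26·1 + 0.3·h(Tier 3)
Solving: h(Tier 1) = 0.3711, h(Tier 3) = 0.4987.
Starting from Tier 3, the probability is 0.4987.

0.4987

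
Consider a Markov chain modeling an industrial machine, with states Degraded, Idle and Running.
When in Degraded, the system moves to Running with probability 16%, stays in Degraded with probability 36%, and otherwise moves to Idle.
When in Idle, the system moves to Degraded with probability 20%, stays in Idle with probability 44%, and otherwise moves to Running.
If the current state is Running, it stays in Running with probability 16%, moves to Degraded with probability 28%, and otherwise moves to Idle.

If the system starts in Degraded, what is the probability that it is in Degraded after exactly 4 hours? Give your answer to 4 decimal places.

0.2626

Propagate the distribution vector 4 hours from Degraded.
After 0 hours: (1.0000, 0.0000, 0.0000)
After 1 hour: (0.3600, 0.4800, 0.1600)
After 2 hours: (0.2704, 0.4736, 0.2560)
After 3 hours: (0.2637, 0.4815, 0.2547)
After 4 hours: (0.2626, 0.4811, 0.2563)
P(in Degraded after 4 hours) = 0.2626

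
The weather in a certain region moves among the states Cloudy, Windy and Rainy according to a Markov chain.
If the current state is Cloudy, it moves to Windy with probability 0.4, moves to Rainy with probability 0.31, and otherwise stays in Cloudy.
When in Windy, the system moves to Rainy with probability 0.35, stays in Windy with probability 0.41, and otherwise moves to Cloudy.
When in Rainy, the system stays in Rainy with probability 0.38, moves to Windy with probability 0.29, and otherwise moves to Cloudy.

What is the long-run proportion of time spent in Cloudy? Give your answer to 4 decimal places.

0.2857

Let the stationary distribution be π with π = πP and π_1 + π_2 + π_3 = 1.
π_1 = 0.29·π_1 + 0.24·π_2 + 0.33·π_3
π_2 = 0.4·π_1 + 0.41·π_2 + 0.29·π_3
Solving with the normalization constraint gives π = (0.2857, 0.3653, 0.3490).
So the stationary probability of Cloudy is 0.2857.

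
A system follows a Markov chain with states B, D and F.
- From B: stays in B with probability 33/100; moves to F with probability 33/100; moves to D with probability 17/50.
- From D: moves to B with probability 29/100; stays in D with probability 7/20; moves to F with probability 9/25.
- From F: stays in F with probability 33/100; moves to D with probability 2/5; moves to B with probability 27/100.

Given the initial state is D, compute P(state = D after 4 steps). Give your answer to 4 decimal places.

Propagate the distribution vector 4 steps from D.
After 0 steps: (0.0000, 1.0000, 0.0000)
After 1 step: (0.2900, 0.3500, 0.3600)
After 2 steps: (0.2944, 0.3651, 0.3405)
After 3 steps: (0.2950, 0.3641, 0.3410)
After 4 steps: (0.2950, 0.3641, 0.3409)
P(in D after 4 steps) = 0.3641

0.3641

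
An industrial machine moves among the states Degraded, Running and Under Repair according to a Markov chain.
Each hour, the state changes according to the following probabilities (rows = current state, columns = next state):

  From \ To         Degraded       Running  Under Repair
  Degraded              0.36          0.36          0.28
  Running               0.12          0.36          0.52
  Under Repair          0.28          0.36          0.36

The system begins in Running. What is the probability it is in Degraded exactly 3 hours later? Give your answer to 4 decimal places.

0.2410

Propagate the distribution vector 3 hours from Running.
After 0 hours: (0.0000, 1.0000, 0.0000)
After 1 hour: (0.1200, 0.3600, 0.5200)
After 2 hours: (0.2320, 0.3600, 0.4080)
After 3 hours: (0.2410, 0.3600, 0.3990)
P(in Degraded after 3 hours) = 0.2410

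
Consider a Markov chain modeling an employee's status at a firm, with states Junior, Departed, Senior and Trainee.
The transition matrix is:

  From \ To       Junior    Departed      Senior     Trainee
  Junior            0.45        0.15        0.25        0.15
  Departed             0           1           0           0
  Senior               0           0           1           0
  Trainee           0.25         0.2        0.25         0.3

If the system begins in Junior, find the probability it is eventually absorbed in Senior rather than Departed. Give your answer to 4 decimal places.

Let h(s) be the probability of absorption at Senior starting from transient state s. Then h(Senior) = 1 and h(Departed) = 0. By first-step analysis:
h(Junior) = 0.45·h(Junior) + 0.15·0 + 0.25·1 + 0.15·h(Trainee)
h(Trainee) = 0.25·h(Junior) + 0.2·0 + 0.25·1 + 0.3·h(Trainee)
Solving: h(Junior) = 0.6115, h(Trainee) = 0.5755.
Starting from Junior, the probability is 0.6115.

0.6115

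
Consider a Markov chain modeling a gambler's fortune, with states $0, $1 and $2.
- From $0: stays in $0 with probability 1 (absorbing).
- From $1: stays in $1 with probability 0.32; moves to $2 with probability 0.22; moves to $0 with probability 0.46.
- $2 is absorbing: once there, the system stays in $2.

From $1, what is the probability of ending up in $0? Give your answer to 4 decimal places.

0.6765

Let h(s) be the probability of absorption at $0 starting from transient state s. Then h($0) = 1 and h($2) = 0. By first-step analysis:
h($1) = 0.46·1 + 0.32·h($1) + 0.22·0
Solving: h($1) = 0.6765.
Starting from $1, the probability is 0.6765.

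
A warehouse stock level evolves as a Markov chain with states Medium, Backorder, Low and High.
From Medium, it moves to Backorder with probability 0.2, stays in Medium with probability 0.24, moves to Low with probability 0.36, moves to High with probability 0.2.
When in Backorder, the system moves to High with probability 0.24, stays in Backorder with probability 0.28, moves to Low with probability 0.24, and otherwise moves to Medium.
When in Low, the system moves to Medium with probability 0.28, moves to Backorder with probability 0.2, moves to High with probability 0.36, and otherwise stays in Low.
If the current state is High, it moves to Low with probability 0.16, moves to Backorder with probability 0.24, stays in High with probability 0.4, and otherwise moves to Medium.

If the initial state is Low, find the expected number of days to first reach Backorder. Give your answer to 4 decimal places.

4.6865

Let t(s) be the expected number of days to first reach Backorder from state s, with t(Backorder) = 0. Conditioning on the first day:
t(Medium) = 1 + 0.24·t(Medium) + 0.36·t(Low) + 0.2·t(High)
t(Low) = 1 + 0.28·t(Medium) + 0.16·t(Low) + 0.36·t(High)
t(High) = 1 + 0.2·t(Medium) + 0.16·t(Low) + 0.4·t(High)
Solving: t(Medium) = 4.7170, t(Low) = 4.6865, t(High) = 4.4887.
Expected days from Low to Backorder: 4.6865.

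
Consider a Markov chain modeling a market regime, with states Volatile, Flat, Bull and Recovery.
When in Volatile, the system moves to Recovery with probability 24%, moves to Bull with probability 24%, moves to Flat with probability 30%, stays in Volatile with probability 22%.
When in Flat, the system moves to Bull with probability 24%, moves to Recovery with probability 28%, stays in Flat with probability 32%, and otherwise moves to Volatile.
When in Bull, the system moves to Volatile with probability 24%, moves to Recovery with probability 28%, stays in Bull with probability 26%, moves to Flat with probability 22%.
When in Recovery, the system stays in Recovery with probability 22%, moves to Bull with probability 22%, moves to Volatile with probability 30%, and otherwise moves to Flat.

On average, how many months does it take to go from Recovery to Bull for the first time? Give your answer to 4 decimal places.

Let t(s) be the expected number of months to first reach Bull from state s, with t(Bull) = 0. Conditioning on the first month:
t(Volatile) = 1 + 0.22·t(Volatile) + 0.3·t(Flat) + 0.24·t(Recovery)
t(Flat) = 1 + 0.16·t(Volatile) + 0.32·t(Flat) + 0.28·t(Recovery)
t(Recovery) = 1 + 0.3·t(Volatile) + 0.26·t(Flat) + 0.22·t(Recovery)
Solving: t(Volatile) = 4.2542, t(Flat) = 4.2576, t(Recovery) = 4.3375.
Expected months from Recovery to Bull: 4.3375.

4.3375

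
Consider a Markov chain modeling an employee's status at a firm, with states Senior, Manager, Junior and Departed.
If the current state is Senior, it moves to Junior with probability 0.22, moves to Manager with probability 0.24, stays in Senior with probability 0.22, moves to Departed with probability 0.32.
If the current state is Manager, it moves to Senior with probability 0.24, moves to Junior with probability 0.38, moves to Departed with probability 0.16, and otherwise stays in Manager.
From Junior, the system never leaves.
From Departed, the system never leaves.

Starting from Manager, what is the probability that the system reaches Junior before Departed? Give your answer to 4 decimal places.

Let h(s) be the probability of absorption at Junior starting from transient state s. Then h(Junior) = 1 and h(Departed) = 0. By first-step analysis:
h(Senior) = 0.22·h(Senior) + 0.24·h(Manager) + 0.22·1 + 0.32·0
h(Manager) = 0.24·h(Senior) + 0.22·h(Manager) + 0.38·1 + 0.16·0
Solving: h(Senior) = 0.4771, h(Manager) = 0.6340.
Starting from Manager, the probability is 0.6340.

0.6340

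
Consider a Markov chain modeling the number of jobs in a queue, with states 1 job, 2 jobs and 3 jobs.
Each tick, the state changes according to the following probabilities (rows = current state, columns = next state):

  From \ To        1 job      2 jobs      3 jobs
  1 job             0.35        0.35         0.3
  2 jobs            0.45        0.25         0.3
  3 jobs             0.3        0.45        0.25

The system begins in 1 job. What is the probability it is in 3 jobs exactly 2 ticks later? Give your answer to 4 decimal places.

Sum over the intermediate state after 1 tick:
P = P(1 job→1 job)·P(1 job→3 jobs) + P(1 job→2 jobs)·P(2 jobs→3 jobs) + P(1 job→3 jobs)·P(3 jobs→3 jobs)
  = 0.35×0.3 + 0.35×0.3 + 0.3×0.25
  = 0.1050 + 0.1050 + 0.0750 = 0.2850

0.2850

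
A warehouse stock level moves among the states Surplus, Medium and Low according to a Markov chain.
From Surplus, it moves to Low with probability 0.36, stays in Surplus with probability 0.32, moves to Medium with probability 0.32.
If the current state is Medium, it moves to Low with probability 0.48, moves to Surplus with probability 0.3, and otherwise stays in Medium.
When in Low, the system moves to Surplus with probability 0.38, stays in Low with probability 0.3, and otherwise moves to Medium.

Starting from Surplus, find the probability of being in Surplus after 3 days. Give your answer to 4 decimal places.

Propagate the distribution vector 3 days from Surplus.
After 0 days: (1.0000, 0.0000, 0.0000)
After 1 day: (0.3200, 0.3200, 0.3600)
After 2 days: (0.3352, 0.2880, 0.3768)
After 3 days: (0.3368, 0.2912, 0.3720)
P(in Surplus after 3 days) = 0.3368

0.3368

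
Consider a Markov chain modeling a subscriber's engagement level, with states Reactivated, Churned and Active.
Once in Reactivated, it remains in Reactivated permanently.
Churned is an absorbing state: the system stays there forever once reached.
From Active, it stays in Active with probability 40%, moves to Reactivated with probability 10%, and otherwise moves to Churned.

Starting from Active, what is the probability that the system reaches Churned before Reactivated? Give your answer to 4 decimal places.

0.8333

Let h(s) be the probability of absorption at Churned starting from transient state s. Then h(Churned) = 1 and h(Reactivated) = 0. By first-step analysis:
h(Active) = 0.1·0 + 0.5·1 + 0.4·h(Active)
Solving: h(Active) = 0.8333.
Starting from Active, the probability is 0.8333.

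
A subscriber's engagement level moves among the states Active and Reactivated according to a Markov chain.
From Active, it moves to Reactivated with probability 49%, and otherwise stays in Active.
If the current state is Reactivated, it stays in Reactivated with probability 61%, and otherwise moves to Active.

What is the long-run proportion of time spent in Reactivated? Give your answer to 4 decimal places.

0.5568

Let the stationary distribution be π with π = πP and π_1 + π_2 = 1.
π_1 = 0.51·π_1 + 0.39·π_2
Solving with the normalization constraint gives π = (0.4432, 0.5568).
So the stationary probability of Reactivated is 0.5568.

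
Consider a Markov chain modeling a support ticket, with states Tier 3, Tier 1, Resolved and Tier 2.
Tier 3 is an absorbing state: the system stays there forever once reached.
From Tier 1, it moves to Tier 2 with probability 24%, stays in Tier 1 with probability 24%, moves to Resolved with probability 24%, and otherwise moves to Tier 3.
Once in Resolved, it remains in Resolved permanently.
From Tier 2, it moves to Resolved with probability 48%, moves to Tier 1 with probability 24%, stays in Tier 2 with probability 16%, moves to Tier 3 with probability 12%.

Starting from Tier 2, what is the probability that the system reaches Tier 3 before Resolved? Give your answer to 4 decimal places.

0.2727

Let h(s) be the probability of absorption at Tier 3 starting from transient state s. Then h(Tier 3) = 1 and h(Resolved) = 0. By first-step analysis:
h(Tier 1) = 0.28·1 + 0.24·h(Tier 1) + 0.24·0 + 0.24·h(Tier 2)
h(Tier 2) = 0.12·1 + 0.24·h(Tier 1) + 0.48·0 + 0.16·h(Tier 2)
Solving: h(Tier 1) = 0.4545, h(Tier 2) = 0.2727.
Starting from Tier 2, the probability is 0.2727.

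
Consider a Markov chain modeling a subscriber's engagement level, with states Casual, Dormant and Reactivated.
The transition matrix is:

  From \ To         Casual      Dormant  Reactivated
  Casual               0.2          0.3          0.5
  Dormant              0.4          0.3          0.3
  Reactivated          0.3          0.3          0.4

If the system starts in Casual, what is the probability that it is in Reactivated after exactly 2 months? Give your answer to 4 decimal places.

Sum over the intermediate state after 1 month:
P = P(Casual→Casual)·P(Casual→Reactivated) + P(Casual→Dormant)·P(Dormant→Reactivated) + P(Casual→Reactivated)·P(Reactivated→Reactivated)
  = 0.2×0.5 + 0.3×0.3 + 0.5×0.4
  = 0.1000 + 0.0900 + 0.2000 = 0.3900

0.3900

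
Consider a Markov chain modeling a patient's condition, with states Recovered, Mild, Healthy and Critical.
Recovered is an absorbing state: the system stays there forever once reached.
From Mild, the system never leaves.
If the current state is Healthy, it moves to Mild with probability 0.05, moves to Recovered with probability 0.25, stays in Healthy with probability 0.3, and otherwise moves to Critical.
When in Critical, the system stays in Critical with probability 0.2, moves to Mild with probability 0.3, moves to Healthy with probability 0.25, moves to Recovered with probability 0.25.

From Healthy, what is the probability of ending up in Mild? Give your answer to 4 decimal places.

0.3478

Let h(s) be the probability of absorption at Mild starting from transient state s. Then h(Mild) = 1 and h(Recovered) = 0. By first-step analysis:
h(Healthy) = 0.25·0 + 0.05·1 + 0.3·h(Healthy) + 0.4·h(Critical)
h(Critical) = 0.25·0 + 0.3·1 + 0.25·h(Healthy) + 0.2·h(Critical)
Solving: h(Healthy) = 0.3478, h(Critical) = 0.4837.
Starting from Healthy, the probability is 0.3478.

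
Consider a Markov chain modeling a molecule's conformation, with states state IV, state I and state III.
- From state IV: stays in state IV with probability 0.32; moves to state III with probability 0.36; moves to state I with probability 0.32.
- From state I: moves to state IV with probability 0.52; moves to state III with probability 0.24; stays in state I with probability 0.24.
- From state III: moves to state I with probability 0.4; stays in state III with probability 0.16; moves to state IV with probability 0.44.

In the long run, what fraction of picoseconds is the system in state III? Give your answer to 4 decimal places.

0.2684

Let the stationary distribution be π with π = πP and π_1 + π_2 + π_3 = 1.
π_1 = 0.32·π_1 + 0.52·π_2 + 0.44·π_3
π_2 = 0.32·π_1 + 0.24·π_2 + 0.4·π_3
Solving with the normalization constraint gives π = (0.4154, 0.3162, 0.2684).
So the stationary probability of state III is 0.2684.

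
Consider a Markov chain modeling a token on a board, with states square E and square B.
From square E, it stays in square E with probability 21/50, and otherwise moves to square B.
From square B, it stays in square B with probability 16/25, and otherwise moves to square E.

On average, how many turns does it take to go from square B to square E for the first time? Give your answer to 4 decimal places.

Let t(s) be the expected number of turns to first reach square E from state s, with t(square E) = 0. Conditioning on the first turn:
t(square B) = 1 + 0.64·t(square B)
Solving: t(square B) = 2.7778.
Expected turns from square B to square E: 2.7778.

2.7778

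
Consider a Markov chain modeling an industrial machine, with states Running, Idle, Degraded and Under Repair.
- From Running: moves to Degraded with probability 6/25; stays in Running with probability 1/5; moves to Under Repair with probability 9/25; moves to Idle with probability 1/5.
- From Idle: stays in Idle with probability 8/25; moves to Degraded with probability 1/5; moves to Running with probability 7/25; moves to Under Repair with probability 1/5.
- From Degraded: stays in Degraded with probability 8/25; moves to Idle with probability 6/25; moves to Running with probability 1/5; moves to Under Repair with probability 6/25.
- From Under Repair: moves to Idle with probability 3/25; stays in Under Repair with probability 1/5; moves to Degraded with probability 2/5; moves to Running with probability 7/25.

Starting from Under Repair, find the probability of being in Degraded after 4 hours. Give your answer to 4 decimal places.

0.2948

Propagate the distribution vector 4 hours from Under Repair.
After 0 hours: (0.0000, 0.0000, 0.0000, 1.0000)
After 1 hour: (0.2800, 0.1200, 0.4000, 0.2000)
After 2 hours: (0.2256, 0.2144, 0.2992, 0.2608)
After 3 hours: (0.2380, 0.2168, 0.2971, 0.2481)
After 4 hours: (0.2372, 0.2181, 0.2948, 0.2500)
P(in Degraded after 4 hours) = 0.2948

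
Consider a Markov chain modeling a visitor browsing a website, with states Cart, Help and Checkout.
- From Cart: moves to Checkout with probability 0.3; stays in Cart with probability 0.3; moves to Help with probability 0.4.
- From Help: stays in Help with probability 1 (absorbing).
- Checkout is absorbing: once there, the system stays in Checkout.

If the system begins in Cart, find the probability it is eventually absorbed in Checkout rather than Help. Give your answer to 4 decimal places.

0.4286

Let h(s) be the probability of absorption at Checkout starting from transient state s. Then h(Checkout) = 1 and h(Help) = 0. By first-step analysis:
h(Cart) = 0.3·h(Cart) + 0.4·0 + 0.3·1
Solving: h(Cart) = 0.4286.
Starting from Cart, the probability is 0.4286.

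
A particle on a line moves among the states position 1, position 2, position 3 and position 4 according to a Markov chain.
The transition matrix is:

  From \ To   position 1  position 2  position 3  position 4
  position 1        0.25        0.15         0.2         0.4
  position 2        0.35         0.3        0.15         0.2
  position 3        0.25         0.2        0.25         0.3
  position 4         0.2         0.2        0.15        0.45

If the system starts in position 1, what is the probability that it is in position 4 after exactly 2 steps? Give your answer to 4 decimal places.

0.3700

Propagate the distribution vector 2 steps from position 1.
After 0 steps: (1.0000, 0.0000, 0.0000, 0.0000)
After 1 step: (0.2500, 0.1500, 0.2000, 0.4000)
After 2 steps: (0.2450, 0.2025, 0.1825, 0.3700)
P(in position 4 after 2 steps) = 0.3700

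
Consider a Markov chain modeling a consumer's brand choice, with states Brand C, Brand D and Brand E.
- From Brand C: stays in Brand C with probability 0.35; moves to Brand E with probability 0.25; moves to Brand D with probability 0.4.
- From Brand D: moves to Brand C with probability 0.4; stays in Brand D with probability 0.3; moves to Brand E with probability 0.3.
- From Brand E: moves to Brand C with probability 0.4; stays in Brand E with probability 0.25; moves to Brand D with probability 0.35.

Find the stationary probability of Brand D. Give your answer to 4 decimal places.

0.3515

Let the stationary distribution be π with π = πP and π_1 + π_2 + π_3 = 1.
π_1 = 0.35·π_1 + 0.4·π_2 + 0.4·π_3
π_2 = 0.4·π_1 + 0.3·π_2 + 0.35·π_3
Solving with the normalization constraint gives π = (0.3810, 0.3515, 0.2676).
So the stationary probability of Brand D is 0.3515.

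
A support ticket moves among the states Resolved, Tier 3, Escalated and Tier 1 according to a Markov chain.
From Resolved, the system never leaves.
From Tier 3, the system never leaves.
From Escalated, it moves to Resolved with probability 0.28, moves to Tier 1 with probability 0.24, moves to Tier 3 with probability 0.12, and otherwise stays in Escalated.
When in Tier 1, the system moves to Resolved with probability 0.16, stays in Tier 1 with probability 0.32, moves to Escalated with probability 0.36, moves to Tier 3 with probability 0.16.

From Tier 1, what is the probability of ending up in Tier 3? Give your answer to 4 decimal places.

0.4174

Let h(s) be the probability of absorption at Tier 3 starting from transient state s. Then h(Tier 3) = 1 and h(Resolved) = 0. By first-step analysis:
h(Escalated) = 0.28·0 + 0.12·1 + 0.36·h(Escalated) + 0.24·h(Tier 1)
h(Tier 1) = 0.16·0 + 0.16·1 + 0.36·h(Escalated) + 0.32·h(Tier 1)
Solving: h(Escalated) = 0.3440, h(Tier 1) = 0.4174.
Starting from Tier 1, the probability is 0.4174.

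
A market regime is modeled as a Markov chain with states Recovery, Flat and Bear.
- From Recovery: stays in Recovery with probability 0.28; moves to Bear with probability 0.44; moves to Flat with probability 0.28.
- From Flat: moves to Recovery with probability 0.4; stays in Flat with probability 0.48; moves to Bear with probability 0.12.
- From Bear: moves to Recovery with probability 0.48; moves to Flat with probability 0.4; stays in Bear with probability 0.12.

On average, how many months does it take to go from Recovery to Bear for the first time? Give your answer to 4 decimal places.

3.0488

Let t(s) be the expected number of months to first reach Bear from state s, with t(Bear) = 0. Conditioning on the first month:
t(Recovery) = 1 + 0.28·t(Recovery) + 0.28·t(Flat)
t(Flat) = 1 + 0.4·t(Recovery) + 0.48·t(Flat)
Solving: t(Recovery) = 3.0488, t(Flat) = 4.2683.
Expected months from Recovery to Bear: 3.0488.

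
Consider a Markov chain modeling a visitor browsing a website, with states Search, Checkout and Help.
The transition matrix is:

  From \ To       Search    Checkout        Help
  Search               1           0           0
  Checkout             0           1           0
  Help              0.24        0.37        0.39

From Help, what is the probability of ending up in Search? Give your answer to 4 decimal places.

0.3934

Let h(s) be the probability of absorption at Search starting from transient state s. Then h(Search) = 1 and h(Checkout) = 0. By first-step analysis:
h(Help) = 0.24·1 + 0.37·0 + 0.39·h(Help)
Solving: h(Help) = 0.3934.
Starting from Help, the probability is 0.3934.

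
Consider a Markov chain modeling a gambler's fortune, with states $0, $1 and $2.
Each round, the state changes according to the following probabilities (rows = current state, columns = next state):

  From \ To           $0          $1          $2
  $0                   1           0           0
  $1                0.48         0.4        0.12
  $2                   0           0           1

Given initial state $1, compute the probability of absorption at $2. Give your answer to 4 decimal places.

Let h(s) be the probability of absorption at $2 starting from transient state s. Then h($2) = 1 and h($0) = 0. By first-step analysis:
h($1) = 0.48·0 + 0.4·h($1) + 0.12·1
Solving: h($1) = 0.2000.
Starting from $1, the probability is 0.2000.

0.2000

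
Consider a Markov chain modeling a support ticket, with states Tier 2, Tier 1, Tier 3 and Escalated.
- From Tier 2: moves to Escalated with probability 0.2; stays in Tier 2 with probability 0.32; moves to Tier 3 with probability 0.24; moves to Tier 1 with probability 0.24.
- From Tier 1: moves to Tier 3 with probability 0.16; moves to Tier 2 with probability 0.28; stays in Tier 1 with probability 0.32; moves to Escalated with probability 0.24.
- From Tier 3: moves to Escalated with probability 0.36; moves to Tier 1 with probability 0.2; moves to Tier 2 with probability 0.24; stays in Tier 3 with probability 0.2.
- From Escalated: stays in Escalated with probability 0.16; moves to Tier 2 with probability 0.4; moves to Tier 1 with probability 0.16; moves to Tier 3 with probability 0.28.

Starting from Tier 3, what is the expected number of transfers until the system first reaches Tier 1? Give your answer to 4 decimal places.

4.9537

Let t(s) be the expected number of transfers to first reach Tier 1 from state s, with t(Tier 1) = 0. Conditioning on the first transfer:
t(Tier 2) = 1 + 0.32·t(Tier 2) + 0.24·t(Tier 3) + 0.2·t(Escalated)
t(Tier 3) = 1 + 0.24·t(Tier 2) + 0.2·t(Tier 3) + 0.36·t(Escalated)
t(Escalated) = 1 + 0.4·t(Tier 2) + 0.28·t(Tier 3) + 0.16·t(Escalated)
Solving: t(Tier 2) = 4.7151, t(Tier 3) = 4.9537, t(Escalated) = 5.0870.
Expected transfers from Tier 3 to Tier 1: 4.9537.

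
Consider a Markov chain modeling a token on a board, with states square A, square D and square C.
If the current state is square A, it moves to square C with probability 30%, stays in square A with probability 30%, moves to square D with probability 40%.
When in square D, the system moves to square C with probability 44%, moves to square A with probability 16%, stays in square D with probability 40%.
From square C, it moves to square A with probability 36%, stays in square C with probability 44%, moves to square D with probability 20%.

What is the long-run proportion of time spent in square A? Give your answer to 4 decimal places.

Let the stationary distribution be π with π = πP and π_1 + π_2 + π_3 = 1.
π_1 = 0.3·π_1 + 0.16·π_2 + 0.36·π_3
π_2 = 0.4·π_1 + 0.4·π_2 + 0.2·π_3
Solving with the normalization constraint gives π = (0.2793, 0.3198, 0.4009).
So the stationary probability of square A is 0.2793.

0.2793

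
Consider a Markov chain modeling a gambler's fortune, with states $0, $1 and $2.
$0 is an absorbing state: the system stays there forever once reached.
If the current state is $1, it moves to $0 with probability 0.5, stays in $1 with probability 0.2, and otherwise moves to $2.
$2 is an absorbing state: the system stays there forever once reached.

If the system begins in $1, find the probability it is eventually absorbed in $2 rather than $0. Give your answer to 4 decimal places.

0.3750

Let h(s) be the probability of absorption at $2 starting from transient state s. Then h($2) = 1 and h($0) = 0. By first-step analysis:
h($1) = 0.5·0 + 0.2·h($1) + 0.3·1
Solving: h($1) = 0.3750.
Starting from $1, the probability is 0.3750.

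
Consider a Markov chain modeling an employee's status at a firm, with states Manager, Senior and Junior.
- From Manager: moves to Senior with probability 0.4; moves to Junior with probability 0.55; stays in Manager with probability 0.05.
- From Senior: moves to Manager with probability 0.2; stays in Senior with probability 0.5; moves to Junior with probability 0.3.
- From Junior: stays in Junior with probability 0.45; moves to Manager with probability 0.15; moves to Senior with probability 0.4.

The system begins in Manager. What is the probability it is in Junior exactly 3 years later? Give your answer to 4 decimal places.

0.4005

Propagate the distribution vector 3 years from Manager.
After 0 years: (1.0000, 0.0000, 0.0000)
After 1 year: (0.0500, 0.4000, 0.5500)
After 2 years: (0.1650, 0.4400, 0.3950)
After 3 years: (0.1555, 0.4440, 0.4005)
P(in Junior after 3 years) = 0.4005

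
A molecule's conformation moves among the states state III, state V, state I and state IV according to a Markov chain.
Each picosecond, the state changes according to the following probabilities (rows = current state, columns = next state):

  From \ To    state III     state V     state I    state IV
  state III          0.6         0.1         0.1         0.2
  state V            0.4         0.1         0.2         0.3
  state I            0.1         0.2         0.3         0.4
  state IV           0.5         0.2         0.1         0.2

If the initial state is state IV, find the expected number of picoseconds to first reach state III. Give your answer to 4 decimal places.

2.3656

Let t(s) be the expected number of picoseconds to first reach state III from state s, with t(state III) = 0. Conditioning on the first picosecond:
t(state V) = 1 + 0.1·t(state V) + 0.2·t(state I) + 0.3·t(state IV)
t(state I) = 1 + 0.2·t(state V) + 0.3·t(state I) + 0.4·t(state IV)
t(state IV) = 1 + 0.2·t(state V) + 0.1·t(state I) + 0.2·t(state IV)
Solving: t(state V) = 2.6882, t(state I) = 3.5484, t(state IV) = 2.3656.
Expected picoseconds from state IV to state III: 2.3656.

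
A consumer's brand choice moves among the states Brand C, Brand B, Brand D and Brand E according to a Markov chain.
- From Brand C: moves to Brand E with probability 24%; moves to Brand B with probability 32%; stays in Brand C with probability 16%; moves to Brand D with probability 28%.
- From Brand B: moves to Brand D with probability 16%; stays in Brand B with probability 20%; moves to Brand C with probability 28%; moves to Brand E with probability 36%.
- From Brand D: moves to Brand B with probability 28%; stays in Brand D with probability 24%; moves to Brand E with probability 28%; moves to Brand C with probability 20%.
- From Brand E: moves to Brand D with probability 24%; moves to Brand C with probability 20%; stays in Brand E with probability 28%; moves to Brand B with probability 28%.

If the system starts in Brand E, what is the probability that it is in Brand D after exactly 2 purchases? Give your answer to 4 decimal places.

Propagate the distribution vector 2 purchases from Brand E.
After 0 purchases: (0.0000, 0.0000, 0.0000, 1.0000)
After 1 purchase: (0.2000, 0.2800, 0.2400, 0.2800)
After 2 purchases: (0.2144, 0.2656, 0.2256, 0.2944)
P(in Brand D after 2 purchases) = 0.2256

0.2256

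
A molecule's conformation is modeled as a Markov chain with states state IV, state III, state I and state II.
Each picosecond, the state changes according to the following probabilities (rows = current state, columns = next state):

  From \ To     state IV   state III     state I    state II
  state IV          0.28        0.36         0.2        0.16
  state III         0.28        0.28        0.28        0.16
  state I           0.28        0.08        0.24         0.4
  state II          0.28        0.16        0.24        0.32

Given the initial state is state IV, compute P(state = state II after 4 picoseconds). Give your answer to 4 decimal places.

Propagate the distribution vector 4 picoseconds from state IV.
After 0 picoseconds: (1.0000, 0.0000, 0.0000, 0.0000)
After 1 picosecond: (0.2800, 0.3600, 0.2000, 0.1600)
After 2 picoseconds: (0.2800, 0.2432, 0.2432, 0.2336)
After 3 picoseconds: (0.2800, 0.2257, 0.2385, 0.2557)
After 4 picoseconds: (0.2800, 0.2240, 0.2378, 0.2582)
P(in state II after 4 picoseconds) = 0.2582

0.2582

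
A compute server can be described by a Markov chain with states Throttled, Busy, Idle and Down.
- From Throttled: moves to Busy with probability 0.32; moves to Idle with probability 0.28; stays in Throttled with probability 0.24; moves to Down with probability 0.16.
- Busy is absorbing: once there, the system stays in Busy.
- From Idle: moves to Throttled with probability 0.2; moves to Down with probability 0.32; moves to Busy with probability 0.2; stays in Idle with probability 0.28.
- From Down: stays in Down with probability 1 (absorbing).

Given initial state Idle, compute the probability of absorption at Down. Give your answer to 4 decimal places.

0.5603

Let h(s) be the probability of absorption at Down starting from transient state s. Then h(Down) = 1 and h(Busy) = 0. By first-step analysis:
h(Throttled) = 0.24·h(Throttled) + 0.32·0 + 0.28·h(Idle) + 0.16·1
h(Idle) = 0.2·h(Throttled) + 0.2·0 + 0.28·h(Idle) + 0.32·1
Solving: h(Throttled) = 0.4169, h(Idle) = 0.5603.
Starting from Idle, the probability is 0.5603.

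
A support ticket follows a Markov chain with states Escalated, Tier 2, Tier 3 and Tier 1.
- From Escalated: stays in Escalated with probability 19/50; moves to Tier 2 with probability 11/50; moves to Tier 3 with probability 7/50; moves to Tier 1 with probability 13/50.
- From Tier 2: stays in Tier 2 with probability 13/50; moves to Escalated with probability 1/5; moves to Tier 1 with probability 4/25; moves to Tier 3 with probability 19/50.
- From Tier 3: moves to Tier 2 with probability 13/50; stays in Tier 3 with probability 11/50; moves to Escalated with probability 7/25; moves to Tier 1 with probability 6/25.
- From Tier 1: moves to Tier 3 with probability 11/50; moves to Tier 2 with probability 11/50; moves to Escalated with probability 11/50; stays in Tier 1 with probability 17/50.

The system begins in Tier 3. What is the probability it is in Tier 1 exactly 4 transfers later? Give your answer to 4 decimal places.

Propagate the distribution vector 4 transfers from Tier 3.
After 0 transfers: (0.0000, 0.0000, 1.0000, 0.0000)
After 1 transfer: (0.2800, 0.2600, 0.2200, 0.2400)
After 2 transfers: (0.2728, 0.2392, 0.2392, 0.2488)
After 3 transfers: (0.2732, 0.2391, 0.2364, 0.2512)
After 4 transfers: (0.2731, 0.2390, 0.2364, 0.2515)
P(in Tier 1 after 4 transfers) = 0.2515

0.2515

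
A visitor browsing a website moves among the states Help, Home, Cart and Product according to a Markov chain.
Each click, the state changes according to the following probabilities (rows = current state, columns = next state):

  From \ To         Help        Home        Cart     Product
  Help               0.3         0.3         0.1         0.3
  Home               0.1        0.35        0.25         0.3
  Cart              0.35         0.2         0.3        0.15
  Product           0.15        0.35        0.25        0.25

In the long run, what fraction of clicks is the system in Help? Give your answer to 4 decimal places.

Let the stationary distribution be π with π = πP and π_1 + π_2 + π_3 + π_4 = 1.
π_1 = 0.3·π_1 + 0.1·π_2 + 0.35·π_3 + 0.15·π_4
π_2 = 0.3·π_1 + 0.35·π_2 + 0.2·π_3 + 0.35·π_4
π_3 = 0.1·π_1 + 0.25·π_2 + 0.3·π_3 + 0.25·π_4
Solving with the normalization constraint gives π = (0.2126, 0.3049, 0.2296, 0.2529).
So the stationary probability of Help is 0.2126.

0.2126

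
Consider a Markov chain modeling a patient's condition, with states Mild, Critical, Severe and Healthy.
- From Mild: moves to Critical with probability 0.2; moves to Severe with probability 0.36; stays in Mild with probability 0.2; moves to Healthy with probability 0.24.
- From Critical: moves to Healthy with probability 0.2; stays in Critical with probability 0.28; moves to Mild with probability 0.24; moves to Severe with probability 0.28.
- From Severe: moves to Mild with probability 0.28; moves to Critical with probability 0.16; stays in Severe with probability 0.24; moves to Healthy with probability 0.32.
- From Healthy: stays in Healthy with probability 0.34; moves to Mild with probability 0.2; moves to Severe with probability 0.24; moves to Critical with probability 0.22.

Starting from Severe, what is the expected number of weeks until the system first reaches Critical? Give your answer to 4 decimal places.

Let t(s) be the expected number of weeks to first reach Critical from state s, with t(Critical) = 0. Conditioning on the first week:
t(Mild) = 1 + 0.2·t(Mild) + 0.36·t(Severe) + 0.24·t(Healthy)
t(Severe) = 1 + 0.28·t(Mild) + 0.24·t(Severe) + 0.32·t(Healthy)
t(Healthy) = 1 + 0.2·t(Mild) + 0.24·t(Severe) + 0.34·t(Healthy)
Solving: t(Mild) = 5.1481, t(Severe) = 5.3222, t(Healthy) = 5.0105.
Expected weeks from Severe to Critical: 5.3222.

5.3222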